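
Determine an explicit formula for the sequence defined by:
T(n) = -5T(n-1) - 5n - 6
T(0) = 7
First-order linear with linear forcing.
Homogeneous solution: T_h(n) = A·(-5)^n.
Try particular T_p(n) = pn + q. Substituting:
  pn + q = -5(p(n-1) + q) - 5n - 6.
Matching the n-coefficient: p = -5p - 5 ⇒ p = - \frac{5}{6}.
Matching constants: q = 5p - 5q - 6 ⇒ q = - \frac{61}{36}.
General: T(n) = A·(-5)^n - \frac{5 n}{6} - \frac{61}{36}.
Apply T(0) = 7: A - \frac{61}{36} = 7 ⇒ A = \frac{313}{36}.
So T(n) = \frac{313 \left(-5\right)^{n}}{36} - \frac{5 n}{6} - \frac{61}{36}.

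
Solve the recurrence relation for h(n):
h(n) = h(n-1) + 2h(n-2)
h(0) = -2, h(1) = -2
Characteristic equation: x² - x - 2 = 0, which factors as (x - (2))(x - (-1)) = 0.
Roots r₁ = 2, r₂ = -1 (distinct).
General solution: h(n) = A·(2)^n + B·(-1)^n.
From h(0) = -2: A + B = -2.
From h(1) = -2: 2A - B = -2.
Solving: A = - \frac{4}{3}, B = - \frac{2}{3}.
So h(n) = - \frac{2 \left(-1\right)^{n}}{3} - \frac{4 \cdot 2^{n}}{3}.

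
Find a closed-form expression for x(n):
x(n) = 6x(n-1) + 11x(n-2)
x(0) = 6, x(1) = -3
Characteristic equation: x² - 6x - 11 = 0.
Discriminant Δ = (6)² + 4·(11) = 80.
Roots r₁,₂ = (6 ± √80)/2, so r₁ = 3 + 2 \sqrt{5}, r₂ = 3 - 2 \sqrt{5}.
General solution: x(n) = A·r₁^n + B·r₂^n.
From the initial conditions, A + B = 6 and r₁A + r₂B = -3.
Since r₁ - r₂ = √80: A = (-3 - (6)r₂)/√80 = 3 - \frac{21 \sqrt{5}}{20}, and B = 6 - A = \frac{21 \sqrt{5}}{20} + 3.
So x(n) = \left(3 - \frac{21 \sqrt{5}}{20}\right)\left(3 + 2 \sqrt{5}\right)^n + \left(\frac{21 \sqrt{5}}{20} + 3\right)\left(3 - 2 \sqrt{5}\right)^n.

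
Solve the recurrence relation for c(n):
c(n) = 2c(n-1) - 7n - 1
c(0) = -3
First-order linear with linear forcing.
Homogeneous solution: c_h(n) = A·(2)^n.
Try particular c_p(n) = pn + q. Substituting:
  pn + q = 2(p(n-1) + q) - 7n - 1.
Matching the n-coefficient: p = 2p - 7 ⇒ p = 7.
Matching constants: q = -2p + 2q - 1 ⇒ q = 15.
General: c(n) = A·(2)^n + 7 n + 15.
Apply c(0) = -3: A + 15 = -3 ⇒ A = -18.
So c(n) = - 18 \cdot 2^{n} + 7 n + 15.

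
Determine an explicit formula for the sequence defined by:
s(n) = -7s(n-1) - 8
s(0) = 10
First-order linear non-homogeneous.
Homogeneous solution: s_h(n) = A·(-7)^n.
Try constant particular solution s_p = K: K = -7K - 8 ⇒ K = -1.
General: s(n) = A·(-7)^n - 1.
Apply s(0) = 10: A - 1 = 10 ⇒ A = 11.
So s(n) = 11 \left(-7\right)^{n} - 1.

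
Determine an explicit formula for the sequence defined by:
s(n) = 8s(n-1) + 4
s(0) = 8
First-order linear non-homogeneous.
Homogeneous solution: s_h(n) = A·(8)^n.
Try constant particular solution s_p = K: K = 8K + 4 ⇒ K = - \frac{4}{7}.
General: s(n) = A·(8)^n - \frac{4}{7}.
Apply s(0) = 8: A - \frac{4}{7} = 8 ⇒ A = \frac{60}{7}.
So s(n) = \frac{60 \cdot 8^{n}}{7} - \frac{4}{7}.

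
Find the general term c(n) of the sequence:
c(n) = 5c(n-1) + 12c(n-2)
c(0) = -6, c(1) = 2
Characteristic equation: x² - 5x - 12 = 0.
Discriminant Δ = (5)² + 4·(12) = 73.
Roots r₁,₂ = (5 ± √73)/2, so r₁ = \frac{5}{2} + \frac{\sqrt{73}}{2}, r₂ = \frac{5}{2} - \frac{\sqrt{73}}{2}.
General solution: c(n) = A·r₁^n + B·r₂^n.
From the initial conditions, A + B = -6 and r₁A + r₂B = 2.
Since r₁ - r₂ = √73: A = (2 - (-6)r₂)/√73 = -3 + \frac{17 \sqrt{73}}{73}, and B = -6 - A = -3 - \frac{17 \sqrt{73}}{73}.
So c(n) = \left(-3 + \frac{17 \sqrt{73}}{73}\right)\left(\frac{5}{2} + \frac{\sqrt{73}}{2}\right)^n + \left(-3 - \frac{17 \sqrt{73}}{73}\right)\left(\frac{5}{2} - \frac{\sqrt{73}}{2}\right)^n.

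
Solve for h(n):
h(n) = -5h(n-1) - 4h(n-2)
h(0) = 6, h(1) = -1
Characteristic equation: x² + 5x + 4 = 0, which factors as (x - (-4))(x - (-1)) = 0.
Roots r₁ = -4, r₂ = -1 (distinct).
General solution: h(n) = A·(-4)^n + B·(-1)^n.
From h(0) = 6: A + B = 6.
From h(1) = -1: -4A - B = -1.
Solving: A = - \frac{5}{3}, B = \frac{23}{3}.
So h(n) = \frac{23 \left(-1\right)^{n}}{3} - \frac{5 \left(-4\right)^{n}}{3}.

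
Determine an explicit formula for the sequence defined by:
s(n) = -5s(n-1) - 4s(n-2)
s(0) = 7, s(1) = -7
Characteristic equation: x² + 5x + 4 = 0, which factors as (x - (-4))(x - (-1)) = 0.
Roots r₁ = -4, r₂ = -1 (distinct).
General solution: s(n) = A·(-4)^n + B·(-1)^n.
From s(0) = 7: A + B = 7.
From s(1) = -7: -4A - B = -7.
Solving: A = 0, B = 7.
So s(n) = 7 \left(-1\right)^{n}.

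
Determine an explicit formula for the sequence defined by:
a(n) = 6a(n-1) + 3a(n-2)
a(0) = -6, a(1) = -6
Characteristic equation: x² - 6x - 3 = 0.
Discriminant Δ = (6)² + 4·(3) = 48.
Roots r₁,₂ = (6 ± √48)/2, so r₁ = 3 + 2 \sqrt{3}, r₂ = 3 - 2 \sqrt{3}.
General solution: a(n) = A·r₁^n + B·r₂^n.
From the initial conditions, A + B = -6 and r₁A + r₂B = -6.
Since r₁ - r₂ = √48: A = (-6 - (-6)r₂)/√48 = -3 + \sqrt{3}, and B = -6 - A = -3 - \sqrt{3}.
So a(n) = \left(-3 + \sqrt{3}\right)\left(3 + 2 \sqrt{3}\right)^n + \left(-3 - \sqrt{3}\right)\left(3 - 2 \sqrt{3}\right)^n.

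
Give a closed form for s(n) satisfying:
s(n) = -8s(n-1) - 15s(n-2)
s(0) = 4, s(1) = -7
Characteristic equation: x² + 8x + 15 = 0, which factors as (x - (-5))(x - (-3)) = 0.
Roots r₁ = -5, r₂ = -3 (distinct).
General solution: s(n) = A·(-5)^n + B·(-3)^n.
From s(0) = 4: A + B = 4.
From s(1) = -7: -5A - 3B = -7.
Solving: A = - \frac{5}{2}, B = \frac{13}{2}.
So s(n) = \frac{13 \left(-3\right)^{n}}{2} - \frac{5 \left(-5\right)^{n}}{2}.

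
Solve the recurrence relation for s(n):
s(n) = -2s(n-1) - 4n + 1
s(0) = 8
First-order linear with linear forcing.
Homogeneous solution: s_h(n) = A·(-2)^n.
Try particular s_p(n) = pn + q. Substituting:
  pn + q = -2(p(n-1) + q) - 4n + 1.
Matching the n-coefficient: p = -2p - 4 ⇒ p = - \frac{4}{3}.
Matching constants: q = 2p - 2q + 1 ⇒ q = - \frac{5}{9}.
General: s(n) = A·(-2)^n - \frac{4 n}{3} - \frac{5}{9}.
Apply s(0) = 8: A - \frac{5}{9} = 8 ⇒ A = \frac{77}{9}.
So s(n) = \frac{77 \left(-2\right)^{n}}{9} - \frac{4 n}{3} - \frac{5}{9}.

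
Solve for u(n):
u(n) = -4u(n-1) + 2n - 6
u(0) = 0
First-order linear with linear forcing.
Homogeneous solution: u_h(n) = A·(-4)^n.
Try particular u_p(n) = pn + q. Substituting:
  pn + q = -4(p(n-1) + q) + 2n - 6.
Matching the n-coefficient: p = -4p + 2 ⇒ p = \frac{2}{5}.
Matching constants: q = 4p - 4q - 6 ⇒ q = - \frac{22}{25}.
General: u(n) = A·(-4)^n + \frac{2 n}{5} - \frac{22}{25}.
Apply u(0) = 0: A - \frac{22}{25} = 0 ⇒ A = \frac{22}{25}.
So u(n) = \frac{22 \left(-4\right)^{n}}{25} + \frac{2 n}{5} - \frac{22}{25}.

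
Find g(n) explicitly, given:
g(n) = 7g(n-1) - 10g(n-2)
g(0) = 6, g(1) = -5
Characteristic equation: x² - 7x + 10 = 0, which factors as (x - (5))(x - (2)) = 0.
Roots r₁ = 5, r₂ = 2 (distinct).
General solution: g(n) = A·(5)^n + B·(2)^n.
From g(0) = 6: A + B = 6.
From g(1) = -5: 5A + 2B = -5.
Solving: A = - \frac{17}{3}, B = \frac{35}{3}.
So g(n) = \frac{35 \cdot 2^{n}}{3} - \frac{17 \cdot 5^{n}}{3}.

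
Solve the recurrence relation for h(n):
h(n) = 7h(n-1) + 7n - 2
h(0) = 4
First-order linear with linear forcing.
Homogeneous solution: h_h(n) = A·(7)^n.
Try particular h_p(n) = pn + q. Substituting:
  pn + q = 7(p(n-1) + q) + 7n - 2.
Matching the n-coefficient: p = 7p + 7 ⇒ p = - \frac{7}{6}.
Matching constants: q = -7p + 7q - 2 ⇒ q = - \frac{37}{36}.
General: h(n) = A·(7)^n - \frac{7 n}{6} - \frac{37}{36}.
Apply h(0) = 4: A - \frac{37}{36} = 4 ⇒ A = \frac{181}{36}.
So h(n) = \frac{181 \cdot 7^{n}}{36} - \frac{7 n}{6} - \frac{37}{36}.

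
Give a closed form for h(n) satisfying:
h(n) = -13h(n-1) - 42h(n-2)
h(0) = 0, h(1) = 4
Characteristic equation: x² + 13x + 42 = 0, which factors as (x - (-6))(x - (-7)) = 0.
Roots r₁ = -6, r₂ = -7 (distinct).
General solution: h(n) = A·(-6)^n + B·(-7)^n.
From h(0) = 0: A + B = 0.
From h(1) = 4: -6A - 7B = 4.
Solving: A = 4, B = -4.
So h(n) = 4 \left(-6\right)^{n} - 4 \left(-7\right)^{n}.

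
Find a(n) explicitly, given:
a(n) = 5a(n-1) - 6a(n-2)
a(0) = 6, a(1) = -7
Characteristic equation: x² - 5x + 6 = 0, which factors as (x - (2))(x - (3)) = 0.
Roots r₁ = 2, r₂ = 3 (distinct).
General solution: a(n) = A·(2)^n + B·(3)^n.
From a(0) = 6: A + B = 6.
From a(1) = -7: 2A + 3B = -7.
Solving: A = 25, B = -19.
So a(n) = 25 \cdot 2^{n} - 19 \cdot 3^{n}.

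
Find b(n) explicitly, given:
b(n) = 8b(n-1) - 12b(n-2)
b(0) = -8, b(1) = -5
Characteristic equation: x² - 8x + 12 = 0, which factors as (x - (2))(x - (6)) = 0.
Roots r₁ = 2, r₂ = 6 (distinct).
General solution: b(n) = A·(2)^n + B·(6)^n.
From b(0) = -8: A + B = -8.
From b(1) = -5: 2A + 6B = -5.
Solving: A = - \frac{43}{4}, B = \frac{11}{4}.
So b(n) = - \frac{43 \cdot 2^{n}}{4} + \frac{11 \cdot 6^{n}}{4}.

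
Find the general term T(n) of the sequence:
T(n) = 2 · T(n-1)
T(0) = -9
Pure geometric recurrence with ratio 2.
By induction T(n) = T(0) · (2)^n = - 9 \cdot 2^{n}.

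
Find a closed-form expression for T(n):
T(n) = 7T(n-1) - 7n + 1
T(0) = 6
First-order linear with linear forcing.
Homogeneous solution: T_h(n) = A·(7)^n.
Try particular T_p(n) = pn + q. Substituting:
  pn + q = 7(p(n-1) + q) - 7n + 1.
Matching the n-coefficient: p = 7p - 7 ⇒ p = \frac{7}{6}.
Matching constants: q = -7p + 7q + 1 ⇒ q = \frac{43}{36}.
General: T(n) = A·(7)^n + \frac{7 n}{6} + \frac{43}{36}.
Apply T(0) = 6: A + \frac{43}{36} = 6 ⇒ A = \frac{173}{36}.
So T(n) = \frac{173 \cdot 7^{n}}{36} + \frac{7 n}{6} + \frac{43}{36}.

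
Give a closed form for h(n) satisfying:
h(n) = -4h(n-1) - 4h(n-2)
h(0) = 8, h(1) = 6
Characteristic equation: x² + 4x + 4 = 0, which is (x - (-2))².
Repeated root r = -2.
General solution: h(n) = (A + Bn)·(-2)^n.
From h(0) = 8: A = 8.
From h(1) = 6: (A + B)·(-2) = 6 ⇒ B = -11.
So h(n) = \left(8 - 11 n\right) \cdot (-2)^n.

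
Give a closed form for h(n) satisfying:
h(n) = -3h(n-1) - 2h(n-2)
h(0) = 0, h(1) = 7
Characteristic equation: x² + 3x + 2 = 0, which factors as (x - (-1))(x - (-2)) = 0.
Roots r₁ = -1, r₂ = -2 (distinct).
General solution: h(n) = A·(-1)^n + B·(-2)^n.
From h(0) = 0: A + B = 0.
From h(1) = 7: -A - 2B = 7.
Solving: A = 7, B = -7.
So h(n) = 7 \left(-1\right)^{n} - 7 \left(-2\right)^{n}.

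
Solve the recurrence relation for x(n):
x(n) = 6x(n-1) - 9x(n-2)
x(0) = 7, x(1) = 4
Characteristic equation: x² - 6x + 9 = 0, which is (x - (3))².
Repeated root r = 3.
General solution: x(n) = (A + Bn)·(3)^n.
From x(0) = 7: A = 7.
From x(1) = 4: (A + B)·(3) = 4 ⇒ B = - \frac{17}{3}.
So x(n) = \left(7 - \frac{17 n}{3}\right) \cdot (3)^n.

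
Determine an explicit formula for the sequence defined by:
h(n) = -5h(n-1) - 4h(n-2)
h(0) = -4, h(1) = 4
Characteristic equation: x² + 5x + 4 = 0, which factors as (x - (-4))(x - (-1)) = 0.
Roots r₁ = -4, r₂ = -1 (distinct).
General solution: h(n) = A·(-4)^n + B·(-1)^n.
From h(0) = -4: A + B = -4.
From h(1) = 4: -4A - B = 4.
Solving: A = 0, B = -4.
So h(n) = - 4 \left(-1\right)^{n}.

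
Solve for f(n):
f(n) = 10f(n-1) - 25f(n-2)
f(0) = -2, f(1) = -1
Characteristic equation: x² - 10x + 25 = 0, which is (x - (5))².
Repeated root r = 5.
General solution: f(n) = (A + Bn)·(5)^n.
From f(0) = -2: A = -2.
From f(1) = -1: (A + B)·(5) = -1 ⇒ B = \frac{9}{5}.
So f(n) = \left(\frac{9 n}{5} - 2\right) \cdot (5)^n.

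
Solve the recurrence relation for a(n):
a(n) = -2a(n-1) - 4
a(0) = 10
First-order linear non-homogeneous.
Homogeneous solution: a_h(n) = A·(-2)^n.
Try constant particular solution a_p = K: K = -2K - 4 ⇒ K = - \frac{4}{3}.
General: a(n) = A·(-2)^n - \frac{4}{3}.
Apply a(0) = 10: A - \frac{4}{3} = 10 ⇒ A = \frac{34}{3}.
So a(n) = \frac{34 \left(-2\right)^{n}}{3} - \frac{4}{3}.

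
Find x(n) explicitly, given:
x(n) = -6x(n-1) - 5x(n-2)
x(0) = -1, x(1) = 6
Characteristic equation: x² + 6x + 5 = 0, which factors as (x - (-1))(x - (-5)) = 0.
Roots r₁ = -1, r₂ = -5 (distinct).
General solution: x(n) = A·(-1)^n + B·(-5)^n.
From x(0) = -1: A + B = -1.
From x(1) = 6: -A - 5B = 6.
Solving: A = \frac{1}{4}, B = - \frac{5}{4}.
So x(n) = \frac{\left(-1\right)^{n}}{4} - \frac{5 \left(-5\right)^{n}}{4}.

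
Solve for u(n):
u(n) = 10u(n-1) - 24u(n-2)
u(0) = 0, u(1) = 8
Characteristic equation: x² - 10x + 24 = 0, which factors as (x - (4))(x - (6)) = 0.
Roots r₁ = 4, r₂ = 6 (distinct).
General solution: u(n) = A·(4)^n + B·(6)^n.
From u(0) = 0: A + B = 0.
From u(1) = 8: 4A + 6B = 8.
Solving: A = -4, B = 4.
So u(n) = - 4 \cdot 4^{n} + 4 \cdot 6^{n}.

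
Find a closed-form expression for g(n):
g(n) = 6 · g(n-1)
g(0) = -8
Pure geometric recurrence with ratio 6.
By induction g(n) = g(0) · (6)^n = - 8 \cdot 6^{n}.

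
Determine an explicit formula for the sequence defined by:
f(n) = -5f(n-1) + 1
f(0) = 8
First-order linear non-homogeneous.
Homogeneous solution: f_h(n) = A·(-5)^n.
Try constant particular solution f_p = K: K = -5K + 1 ⇒ K = \frac{1}{6}.
General: f(n) = A·(-5)^n + \frac{1}{6}.
Apply f(0) = 8: A + \frac{1}{6} = 8 ⇒ A = \frac{47}{6}.
So f(n) = \frac{47 \left(-5\right)^{n}}{6} + \frac{1}{6}.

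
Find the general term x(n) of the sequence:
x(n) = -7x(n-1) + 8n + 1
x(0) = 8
First-order linear with linear forcing.
Homogeneous solution: x_h(n) = A·(-7)^n.
Try particular x_p(n) = pn + q. Substituting:
  pn + q = -7(p(n-1) + q) + 8n + 1.
Matching the n-coefficient: p = -7p + 8 ⇒ p = 1.
Matching constants: q = 7p - 7q + 1 ⇒ q = 1.
General: x(n) = A·(-7)^n + n + 1.
Apply x(0) = 8: A + 1 = 8 ⇒ A = 7.
So x(n) = 7 \left(-7\right)^{n} + n + 1.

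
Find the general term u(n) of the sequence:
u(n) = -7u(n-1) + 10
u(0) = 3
First-order linear non-homogeneous.
Homogeneous solution: u_h(n) = A·(-7)^n.
Try constant particular solution u_p = K: K = -7K + 10 ⇒ K = \frac{5}{4}.
General: u(n) = A·(-7)^n + \frac{5}{4}.
Apply u(0) = 3: A + \frac{5}{4} = 3 ⇒ A = \frac{7}{4}.
So u(n) = \frac{7 \left(-7\right)^{n}}{4} + \frac{5}{4}.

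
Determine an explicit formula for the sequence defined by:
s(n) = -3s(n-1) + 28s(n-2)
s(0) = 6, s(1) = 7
Characteristic equation: x² + 3x - 28 = 0, which factors as (x - (4))(x - (-7)) = 0.
Roots r₁ = 4, r₂ = -7 (distinct).
General solution: s(n) = A·(4)^n + B·(-7)^n.
From s(0) = 6: A + B = 6.
From s(1) = 7: 4A - 7B = 7.
Solving: A = \frac{49}{11}, B = \frac{17}{11}.
So s(n) = \frac{17 \left(-7\right)^{n}}{11} + \frac{49 \cdot 4^{n}}{11}.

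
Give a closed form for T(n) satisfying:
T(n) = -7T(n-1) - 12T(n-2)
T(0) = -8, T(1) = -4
Characteristic equation: x² + 7x + 12 = 0, which factors as (x - (-3))(x - (-4)) = 0.
Roots r₁ = -3, r₂ = -4 (distinct).
General solution: T(n) = A·(-3)^n + B·(-4)^n.
From T(0) = -8: A + B = -8.
From T(1) = -4: -3A - 4B = -4.
Solving: A = -36, B = 28.
So T(n) = - 36 \left(-3\right)^{n} + 28 \left(-4\right)^{n}.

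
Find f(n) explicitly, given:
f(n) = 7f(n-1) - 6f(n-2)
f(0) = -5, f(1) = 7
Characteristic equation: x² - 7x + 6 = 0, which factors as (x - (1))(x - (6)) = 0.
Roots r₁ = 1, r₂ = 6 (distinct).
General solution: f(n) = A·(1)^n + B·(6)^n.
From f(0) = -5: A + B = -5.
From f(1) = 7: A + 6B = 7.
Solving: A = - \frac{37}{5}, B = \frac{12}{5}.
So f(n) = \frac{12 \cdot 6^{n}}{5} - \frac{37}{5}.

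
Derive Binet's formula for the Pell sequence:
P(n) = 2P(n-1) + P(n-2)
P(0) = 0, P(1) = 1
This is the Pell sequence.
Characteristic equation: x² - 2x - 1 = 0; roots r₁ = 1 + \sqrt{2}, r₂ = 1 - \sqrt{2}.
General: P(n) = A·r₁^n + B·r₂^n. Solving with P(0)=0, P(1)=1 gives A = \frac{\sqrt{2}}{4}, B = - \frac{\sqrt{2}}{4}.
So P(n) = \frac{\sqrt{2} \left(- \left(1 - \sqrt{2}\right)^{n} + \left(1 + \sqrt{2}\right)^{n}\right)}{4}.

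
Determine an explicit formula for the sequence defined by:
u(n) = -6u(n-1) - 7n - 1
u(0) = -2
First-order linear with linear forcing.
Homogeneous solution: u_h(n) = A·(-6)^n.
Try particular u_p(n) = pn + q. Substituting:
  pn + q = -6(p(n-1) + q) - 7n - 1.
Matching the n-coefficient: p = -6p - 7 ⇒ p = -1.
Matching constants: q = 6p - 6q - 1 ⇒ q = -1.
General: u(n) = A·(-6)^n - n - 1.
Apply u(0) = -2: A - 1 = -2 ⇒ A = -1.
So u(n) = - \left(-6\right)^{n} - n - 1.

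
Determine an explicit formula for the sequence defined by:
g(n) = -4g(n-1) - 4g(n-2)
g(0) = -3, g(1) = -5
Characteristic equation: x² + 4x + 4 = 0, which is (x - (-2))².
Repeated root r = -2.
General solution: g(n) = (A + Bn)·(-2)^n.
From g(0) = -3: A = -3.
From g(1) = -5: (A + B)·(-2) = -5 ⇒ B = \frac{11}{2}.
So g(n) = \left(\frac{11 n}{2} - 3\right) \cdot (-2)^n.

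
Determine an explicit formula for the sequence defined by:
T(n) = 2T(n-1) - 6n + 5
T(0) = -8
First-order linear with linear forcing.
Homogeneous solution: T_h(n) = A·(2)^n.
Try particular T_p(n) = pn + q. Substituting:
  pn + q = 2(p(n-1) + q) - 6n + 5.
Matching the n-coefficient: p = 2p - 6 ⇒ p = 6.
Matching constants: q = -2p + 2q + 5 ⇒ q = 7.
General: T(n) = A·(2)^n + 6 n + 7.
Apply T(0) = -8: A + 7 = -8 ⇒ A = -15.
So T(n) = - 15 \cdot 2^{n} + 6 n + 7.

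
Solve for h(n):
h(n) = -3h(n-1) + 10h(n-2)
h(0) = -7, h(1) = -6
Characteristic equation: x² + 3x - 10 = 0, which factors as (x - (2))(x - (-5)) = 0.
Roots r₁ = 2, r₂ = -5 (distinct).
General solution: h(n) = A·(2)^n + B·(-5)^n.
From h(0) = -7: A + B = -7.
From h(1) = -6: 2A - 5B = -6.
Solving: A = - \frac{41}{7}, B = - \frac{8}{7}.
So h(n) = - \frac{8 \left(-5\right)^{n}}{7} - \frac{41 \cdot 2^{n}}{7}.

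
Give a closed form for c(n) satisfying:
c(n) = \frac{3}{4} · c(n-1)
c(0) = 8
Pure geometric recurrence with ratio \frac{3}{4}.
By induction c(n) = c(0) · (\frac{3}{4})^n = 8 \left(\frac{3}{4}\right)^{n}.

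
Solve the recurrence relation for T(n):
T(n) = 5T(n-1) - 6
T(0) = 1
First-order linear non-homogeneous.
Homogeneous solution: T_h(n) = A·(5)^n.
Try constant particular solution T_p = K: K = 5K - 6 ⇒ K = \frac{3}{2}.
General: T(n) = A·(5)^n + \frac{3}{2}.
Apply T(0) = 1: A + \frac{3}{2} = 1 ⇒ A = - \frac{1}{2}.
So T(n) = \frac{3}{2} - \frac{5^{n}}{2}.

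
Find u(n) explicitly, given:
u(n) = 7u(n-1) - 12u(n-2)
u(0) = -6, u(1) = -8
Characteristic equation: x² - 7x + 12 = 0, which factors as (x - (4))(x - (3)) = 0.
Roots r₁ = 4, r₂ = 3 (distinct).
General solution: u(n) = A·(4)^n + B·(3)^n.
From u(0) = -6: A + B = -6.
From u(1) = -8: 4A + 3B = -8.
Solving: A = 10, B = -16.
So u(n) = - 16 \cdot 3^{n} + 10 \cdot 4^{n}.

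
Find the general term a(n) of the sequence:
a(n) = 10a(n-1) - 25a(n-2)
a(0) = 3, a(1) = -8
Characteristic equation: x² - 10x + 25 = 0, which is (x - (5))².
Repeated root r = 5.
General solution: a(n) = (A + Bn)·(5)^n.
From a(0) = 3: A = 3.
From a(1) = -8: (A + B)·(5) = -8 ⇒ B = - \frac{23}{5}.
So a(n) = \left(3 - \frac{23 n}{5}\right) \cdot (5)^n.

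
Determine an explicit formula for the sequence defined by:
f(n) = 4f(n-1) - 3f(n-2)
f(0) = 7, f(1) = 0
Characteristic equation: x² - 4x + 3 = 0, which factors as (x - (3))(x - (1)) = 0.
Roots r₁ = 3, r₂ = 1 (distinct).
General solution: f(n) = A·(3)^n + B·(1)^n.
From f(0) = 7: A + B = 7.
From f(1) = 0: 3A + B = 0.
Solving: A = - \frac{7}{2}, B = \frac{21}{2}.
So f(n) = \frac{21}{2} - \frac{7 \cdot 3^{n}}{2}.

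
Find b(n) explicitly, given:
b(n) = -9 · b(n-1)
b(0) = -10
Pure geometric recurrence with ratio -9.
By induction b(n) = b(0) · (-9)^n = - 10 \left(-9\right)^{n}.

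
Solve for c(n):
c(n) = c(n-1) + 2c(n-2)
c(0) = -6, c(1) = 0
Characteristic equation: x² - x - 2 = 0, which factors as (x - (-1))(x - (2)) = 0.
Roots r₁ = -1, r₂ = 2 (distinct).
General solution: c(n) = A·(-1)^n + B·(2)^n.
From c(0) = -6: A + B = -6.
From c(1) = 0: -A + 2B = 0.
Solving: A = -4, B = -2.
So c(n) = - 4 \left(-1\right)^{n} - 2 \cdot 2^{n}.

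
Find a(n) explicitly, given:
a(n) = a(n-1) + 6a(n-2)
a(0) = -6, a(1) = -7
Characteristic equation: x² - x - 6 = 0, which factors as (x - (-2))(x - (3)) = 0.
Roots r₁ = -2, r₂ = 3 (distinct).
General solution: a(n) = A·(-2)^n + B·(3)^n.
From a(0) = -6: A + B = -6.
From a(1) = -7: -2A + 3B = -7.
Solving: A = - \frac{11}{5}, B = - \frac{19}{5}.
So a(n) = - \frac{11 \left(-2\right)^{n}}{5} - \frac{19 \cdot 3^{n}}{5}.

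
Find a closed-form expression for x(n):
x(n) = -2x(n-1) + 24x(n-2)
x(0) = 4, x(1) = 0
Characteristic equation: x² + 2x - 24 = 0, which factors as (x - (4))(x - (-6)) = 0.
Roots r₁ = 4, r₂ = -6 (distinct).
General solution: x(n) = A·(4)^n + B·(-6)^n.
From x(0) = 4: A + B = 4.
From x(1) = 0: 4A - 6B = 0.
Solving: A = \frac{12}{5}, B = \frac{8}{5}.
So x(n) = \frac{8 \left(-6\right)^{n}}{5} + \frac{12 \cdot 4^{n}}{5}.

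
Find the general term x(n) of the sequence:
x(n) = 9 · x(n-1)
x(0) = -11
Pure geometric recurrence with ratio 9.
By induction x(n) = x(0) · (9)^n = - 11 \cdot 9^{n}.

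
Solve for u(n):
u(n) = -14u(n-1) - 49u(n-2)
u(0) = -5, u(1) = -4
Characteristic equation: x² + 14x + 49 = 0, which is (x - (-7))².
Repeated root r = -7.
General solution: u(n) = (A + Bn)·(-7)^n.
From u(0) = -5: A = -5.
From u(1) = -4: (A + B)·(-7) = -4 ⇒ B = \frac{39}{7}.
So u(n) = \left(\frac{39 n}{7} - 5\right) \cdot (-7)^n.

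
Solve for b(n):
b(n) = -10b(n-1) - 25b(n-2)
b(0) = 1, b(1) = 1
Characteristic equation: x² + 10x + 25 = 0, which is (x - (-5))².
Repeated root r = -5.
General solution: b(n) = (A + Bn)·(-5)^n.
From b(0) = 1: A = 1.
From b(1) = 1: (A + B)·(-5) = 1 ⇒ B = - \frac{6}{5}.
So b(n) = \left(1 - \frac{6 n}{5}\right) \cdot (-5)^n.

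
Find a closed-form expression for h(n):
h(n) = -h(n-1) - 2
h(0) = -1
First-order linear non-homogeneous.
Homogeneous solution: h_h(n) = A·(-1)^n.
Try constant particular solution h_p = K: K = -K - 2 ⇒ K = -1.
General: h(n) = A·(-1)^n - 1.
Apply h(0) = -1: A - 1 = -1 ⇒ A = 0.
So h(n) = -1.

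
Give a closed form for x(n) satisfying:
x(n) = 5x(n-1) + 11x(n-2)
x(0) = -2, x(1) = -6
Characteristic equation: x² - 5x - 11 = 0.
Discriminant Δ = (5)² + 4·(11) = 69.
Roots r₁,₂ = (5 ± √69)/2, so r₁ = \frac{5}{2} + \frac{\sqrt{69}}{2}, r₂ = \frac{5}{2} - \frac{\sqrt{69}}{2}.
General solution: x(n) = A·r₁^n + B·r₂^n.
From the initial conditions, A + B = -2 and r₁A + r₂B = -6.
Since r₁ - r₂ = √69: A = (-6 - (-2)r₂)/√69 = -1 - \frac{\sqrt{69}}{69}, and B = -2 - A = -1 + \frac{\sqrt{69}}{69}.
So x(n) = \left(-1 - \frac{\sqrt{69}}{69}\right)\left(\frac{5}{2} + \frac{\sqrt{69}}{2}\right)^n + \left(-1 + \frac{\sqrt{69}}{69}\right)\left(\frac{5}{2} - \frac{\sqrt{69}}{2}\right)^n.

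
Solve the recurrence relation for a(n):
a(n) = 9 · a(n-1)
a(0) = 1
Pure geometric recurrence with ratio 9.
By induction a(n) = a(0) · (9)^n = 9^{n}.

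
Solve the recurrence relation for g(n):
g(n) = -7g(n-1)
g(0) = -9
This is a homogeneous first-order recurrence with ratio -7.
By induction g(n) = g(0) · (-7)^n = - 9 \left(-7\right)^{n}.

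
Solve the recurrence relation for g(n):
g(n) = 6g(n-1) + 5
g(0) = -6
First-order linear non-homogeneous.
Homogeneous solution: g_h(n) = A·(6)^n.
Try constant particular solution g_p = K: K = 6K + 5 ⇒ K = -1.
General: g(n) = A·(6)^n - 1.
Apply g(0) = -6: A - 1 = -6 ⇒ A = -5.
So g(n) = - 5 \cdot 6^{n} - 1.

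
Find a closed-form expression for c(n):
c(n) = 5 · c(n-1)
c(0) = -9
Pure geometric recurrence with ratio 5.
By induction c(n) = c(0) · (5)^n = - 9 \cdot 5^{n}.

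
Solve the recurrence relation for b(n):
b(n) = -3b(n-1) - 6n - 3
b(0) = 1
First-order linear with linear forcing.
Homogeneous solution: b_h(n) = A·(-3)^n.
Try particular b_p(n) = pn + q. Substituting:
  pn + q = -3(p(n-1) + q) - 6n - 3.
Matching the n-coefficient: p = -3p - 6 ⇒ p = - \frac{3}{2}.
Matching constants: q = 3p - 3q - 3 ⇒ q = - \frac{15}{8}.
General: b(n) = A·(-3)^n - \frac{3 n}{2} - \frac{15}{8}.
Apply b(0) = 1: A - \frac{15}{8} = 1 ⇒ A = \frac{23}{8}.
So b(n) = \frac{23 \left(-3\right)^{n}}{8} - \frac{3 n}{2} - \frac{15}{8}.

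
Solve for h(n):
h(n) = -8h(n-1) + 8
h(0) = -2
First-order linear non-homogeneous.
Homogeneous solution: h_h(n) = A·(-8)^n.
Try constant particular solution h_p = K: K = -8K + 8 ⇒ K = \frac{8}{9}.
General: h(n) = A·(-8)^n + \frac{8}{9}.
Apply h(0) = -2: A + \frac{8}{9} = -2 ⇒ A = - \frac{26}{9}.
So h(n) = \frac{8}{9} - \frac{26 \left(-8\right)^{n}}{9}.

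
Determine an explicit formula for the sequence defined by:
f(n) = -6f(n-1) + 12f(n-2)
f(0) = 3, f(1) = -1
Characteristic equation: x² + 6x - 12 = 0.
Discriminant Δ = (-6)² + 4·(12) = 84.
Roots r₁,₂ = (-6 ± √84)/2, so r₁ = -3 + \sqrt{21}, r₂ = - \sqrt{21} - 3.
General solution: f(n) = A·r₁^n + B·r₂^n.
From the initial conditions, A + B = 3 and r₁A + r₂B = -1.
Since r₁ - r₂ = √84: A = (-1 - (3)r₂)/√84 = \frac{4 \sqrt{21}}{21} + \frac{3}{2}, and B = 3 - A = \frac{3}{2} - \frac{4 \sqrt{21}}{21}.
So f(n) = \left(\frac{4 \sqrt{21}}{21} + \frac{3}{2}\right)\left(-3 + \sqrt{21}\right)^n + \left(\frac{3}{2} - \frac{4 \sqrt{21}}{21}\right)\left(- \sqrt{21} - 3\right)^n.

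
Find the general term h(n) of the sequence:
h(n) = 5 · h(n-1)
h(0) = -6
Pure geometric recurrence with ratio 5.
By induction h(n) = h(0) · (5)^n = - 6 \cdot 5^{n}.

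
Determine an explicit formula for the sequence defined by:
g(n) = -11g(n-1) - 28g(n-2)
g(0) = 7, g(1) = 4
Characteristic equation: x² + 11x + 28 = 0, which factors as (x - (-4))(x - (-7)) = 0.
Roots r₁ = -4, r₂ = -7 (distinct).
General solution: g(n) = A·(-4)^n + B·(-7)^n.
From g(0) = 7: A + B = 7.
From g(1) = 4: -4A - 7B = 4.
Solving: A = \frac{53}{3}, B = - \frac{32}{3}.
So g(n) = \frac{53 \left(-4\right)^{n}}{3} - \frac{32 \left(-7\right)^{n}}{3}.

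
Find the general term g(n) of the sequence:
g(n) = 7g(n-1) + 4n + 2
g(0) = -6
First-order linear with linear forcing.
Homogeneous solution: g_h(n) = A·(7)^n.
Try particular g_p(n) = pn + q. Substituting:
  pn + q = 7(p(n-1) + q) + 4n + 2.
Matching the n-coefficient: p = 7p + 4 ⇒ p = - \frac{2}{3}.
Matching constants: q = -7p + 7q + 2 ⇒ q = - \frac{10}{9}.
General: g(n) = A·(7)^n - \frac{2 n}{3} - \frac{10}{9}.
Apply g(0) = -6: A - \frac{10}{9} = -6 ⇒ A = - \frac{44}{9}.
So g(n) = - \frac{44 \cdot 7^{n}}{9} - \frac{2 n}{3} - \frac{10}{9}.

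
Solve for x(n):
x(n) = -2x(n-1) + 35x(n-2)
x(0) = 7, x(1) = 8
Characteristic equation: x² + 2x - 35 = 0, which factors as (x - (5))(x - (-7)) = 0.
Roots r₁ = 5, r₂ = -7 (distinct).
General solution: x(n) = A·(5)^n + B·(-7)^n.
From x(0) = 7: A + B = 7.
From x(1) = 8: 5A - 7B = 8.
Solving: A = \frac{19}{4}, B = \frac{9}{4}.
So x(n) = \frac{9 \left(-7\right)^{n}}{4} + \frac{19 \cdot 5^{n}}{4}.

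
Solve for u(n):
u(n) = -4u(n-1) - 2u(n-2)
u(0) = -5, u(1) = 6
Characteristic equation: x² + 4x + 2 = 0.
Discriminant Δ = (-4)² + 4·(-2) = 8.
Roots r₁,₂ = (-4 ± √8)/2, so r₁ = -2 + \sqrt{2}, r₂ = -2 - \sqrt{2}.
General solution: u(n) = A·r₁^n + B·r₂^n.
From the initial conditions, A + B = -5 and r₁A + r₂B = 6.
Since r₁ - r₂ = √8: A = (6 - (-5)r₂)/√8 = - \frac{5}{2} - \sqrt{2}, and B = -5 - A = - \frac{5}{2} + \sqrt{2}.
So u(n) = \left(- \frac{5}{2} - \sqrt{2}\right)\left(-2 + \sqrt{2}\right)^n + \left(- \frac{5}{2} + \sqrt{2}\right)\left(-2 - \sqrt{2}\right)^n.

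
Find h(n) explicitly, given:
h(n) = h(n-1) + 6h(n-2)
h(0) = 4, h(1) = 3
Characteristic equation: x² - x - 6 = 0, which factors as (x - (3))(x - (-2)) = 0.
Roots r₁ = 3, r₂ = -2 (distinct).
General solution: h(n) = A·(3)^n + B·(-2)^n.
From h(0) = 4: A + B = 4.
From h(1) = 3: 3A - 2B = 3.
Solving: A = \frac{11}{5}, B = \frac{9}{5}.
So h(n) = \frac{9 \left(-2\right)^{n}}{5} + \frac{11 \cdot 3^{n}}{5}.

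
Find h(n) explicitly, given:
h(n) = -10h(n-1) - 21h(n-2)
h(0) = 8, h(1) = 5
Characteristic equation: x² + 10x + 21 = 0, which factors as (x - (-7))(x - (-3)) = 0.
Roots r₁ = -7, r₂ = -3 (distinct).
General solution: h(n) = A·(-7)^n + B·(-3)^n.
From h(0) = 8: A + B = 8.
From h(1) = 5: -7A - 3B = 5.
Solving: A = - \frac{29}{4}, B = \frac{61}{4}.
So h(n) = \frac{61 \left(-3\right)^{n}}{4} - \frac{29 \left(-7\right)^{n}}{4}.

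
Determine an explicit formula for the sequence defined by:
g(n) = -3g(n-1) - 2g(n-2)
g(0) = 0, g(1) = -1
Characteristic equation: x² + 3x + 2 = 0, which factors as (x - (-1))(x - (-2)) = 0.
Roots r₁ = -1, r₂ = -2 (distinct).
General solution: g(n) = A·(-1)^n + B·(-2)^n.
From g(0) = 0: A + B = 0.
From g(1) = -1: -A - 2B = -1.
Solving: A = -1, B = 1.
So g(n) = - \left(-1\right)^{n} + \left(-2\right)^{n}.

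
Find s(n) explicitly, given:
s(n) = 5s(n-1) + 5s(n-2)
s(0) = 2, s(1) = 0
Characteristic equation: x² - 5x - 5 = 0.
Discriminant Δ = (5)² + 4·(5) = 45.
Roots r₁,₂ = (5 ± √45)/2, so r₁ = \frac{5}{2} + \frac{3 \sqrt{5}}{2}, r₂ = \frac{5}{2} - \frac{3 \sqrt{5}}{2}.
General solution: s(n) = A·r₁^n + B·r₂^n.
From the initial conditions, A + B = 2 and r₁A + r₂B = 0.
Since r₁ - r₂ = √45: A = (0 - (2)r₂)/√45 = 1 - \frac{\sqrt{5}}{3}, and B = 2 - A = \frac{\sqrt{5}}{3} + 1.
So s(n) = \left(1 - \frac{\sqrt{5}}{3}\right)\left(\frac{5}{2} + \frac{3 \sqrt{5}}{2}\right)^n + \left(\frac{\sqrt{5}}{3} + 1\right)\left(\frac{5}{2} - \frac{3 \sqrt{5}}{2}\right)^n.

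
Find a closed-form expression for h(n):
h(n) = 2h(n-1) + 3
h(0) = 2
First-order linear non-homogeneous.
Homogeneous solution: h_h(n) = A·(2)^n.
Try constant particular solution h_p = K: K = 2K + 3 ⇒ K = -3.
General: h(n) = A·(2)^n - 3.
Apply h(0) = 2: A - 3 = 2 ⇒ A = 5.
So h(n) = 5 \cdot 2^{n} - 3.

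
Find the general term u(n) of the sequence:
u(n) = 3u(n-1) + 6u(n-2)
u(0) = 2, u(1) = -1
Characteristic equation: x² - 3x - 6 = 0.
Discriminant Δ = (3)² + 4·(6) = 33.
Roots r₁,₂ = (3 ± √33)/2, so r₁ = \frac{3}{2} + \frac{\sqrt{33}}{2}, r₂ = \frac{3}{2} - \frac{\sqrt{33}}{2}.
General solution: u(n) = A·r₁^n + B·r₂^n.
From the initial conditions, A + B = 2 and r₁A + r₂B = -1.
Since r₁ - r₂ = √33: A = (-1 - (2)r₂)/√33 = 1 - \frac{4 \sqrt{33}}{33}, and B = 2 - A = \frac{4 \sqrt{33}}{33} + 1.
So u(n) = \left(1 - \frac{4 \sqrt{33}}{33}\right)\left(\frac{3}{2} + \frac{\sqrt{33}}{2}\right)^n + \left(\frac{4 \sqrt{33}}{33} + 1\right)\left(\frac{3}{2} - \frac{\sqrt{33}}{2}\right)^n.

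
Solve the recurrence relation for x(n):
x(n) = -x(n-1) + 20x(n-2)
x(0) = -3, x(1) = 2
Characteristic equation: x² + x - 20 = 0, which factors as (x - (4))(x - (-5)) = 0.
Roots r₁ = 4, r₂ = -5 (distinct).
General solution: x(n) = A·(4)^n + B·(-5)^n.
From x(0) = -3: A + B = -3.
From x(1) = 2: 4A - 5B = 2.
Solving: A = - \frac{13}{9}, B = - \frac{14}{9}.
So x(n) = - \frac{14 \left(-5\right)^{n}}{9} - \frac{13 \cdot 4^{n}}{9}.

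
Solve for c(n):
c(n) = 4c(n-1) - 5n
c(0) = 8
First-order linear with linear forcing.
Homogeneous solution: c_h(n) = A·(4)^n.
Try particular c_p(n) = pn + q. Substituting:
  pn + q = 4(p(n-1) + q) - 5n.
Matching the n-coefficient: p = 4p - 5 ⇒ p = \frac{5}{3}.
Matching constants: q = -4p + 4q ⇒ q = \frac{20}{9}.
General: c(n) = A·(4)^n + \frac{5 n}{3} + \frac{20}{9}.
Apply c(0) = 8: A + \frac{20}{9} = 8 ⇒ A = \frac{52}{9}.
So c(n) = \frac{52 \cdot 4^{n}}{9} + \frac{5 n}{3} + \frac{20}{9}.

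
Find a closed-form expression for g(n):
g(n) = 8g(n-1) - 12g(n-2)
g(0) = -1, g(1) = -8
Characteristic equation: x² - 8x + 12 = 0, which factors as (x - (6))(x - (2)) = 0.
Roots r₁ = 6, r₂ = 2 (distinct).
General solution: g(n) = A·(6)^n + B·(2)^n.
From g(0) = -1: A + B = -1.
From g(1) = -8: 6A + 2B = -8.
Solving: A = - \frac{3}{2}, B = \frac{1}{2}.
So g(n) = \frac{2^{n}}{2} - \frac{3 \cdot 6^{n}}{2}.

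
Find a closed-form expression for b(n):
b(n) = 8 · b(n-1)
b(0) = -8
Pure geometric recurrence with ratio 8.
By induction b(n) = b(0) · (8)^n = - 8 \cdot 8^{n}.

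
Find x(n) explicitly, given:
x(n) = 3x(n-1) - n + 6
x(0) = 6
First-order linear with linear forcing.
Homogeneous solution: x_h(n) = A·(3)^n.
Try particular x_p(n) = pn + q. Substituting:
  pn + q = 3(p(n-1) + q) - n + 6.
Matching the n-coefficient: p = 3p - 1 ⇒ p = \frac{1}{2}.
Matching constants: q = -3p + 3q + 6 ⇒ q = - \frac{9}{4}.
General: x(n) = A·(3)^n + \frac{n}{2} - \frac{9}{4}.
Apply x(0) = 6: A - \frac{9}{4} = 6 ⇒ A = \frac{33}{4}.
So x(n) = \frac{33 \cdot 3^{n}}{4} + \frac{n}{2} - \frac{9}{4}.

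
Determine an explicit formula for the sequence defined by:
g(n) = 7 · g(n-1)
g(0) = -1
Pure geometric recurrence with ratio 7.
By induction g(n) = g(0) · (7)^n = - 7^{n}.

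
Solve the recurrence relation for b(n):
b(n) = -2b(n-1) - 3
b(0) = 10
First-order linear non-homogeneous.
Homogeneous solution: b_h(n) = A·(-2)^n.
Try constant particular solution b_p = K: K = -2K - 3 ⇒ K = -1.
General: b(n) = A·(-2)^n - 1.
Apply b(0) = 10: A - 1 = 10 ⇒ A = 11.
So b(n) = 11 \left(-2\right)^{n} - 1.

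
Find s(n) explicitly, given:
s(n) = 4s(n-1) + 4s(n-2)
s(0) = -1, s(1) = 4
Characteristic equation: x² - 4x - 4 = 0.
Discriminant Δ = (4)² + 4·(4) = 32.
Roots r₁,₂ = (4 ± √32)/2, so r₁ = 2 + 2 \sqrt{2}, r₂ = 2 - 2 \sqrt{2}.
General solution: s(n) = A·r₁^n + B·r₂^n.
From the initial conditions, A + B = -1 and r₁A + r₂B = 4.
Since r₁ - r₂ = √32: A = (4 - (-1)r₂)/√32 = - \frac{1}{2} + \frac{3 \sqrt{2}}{4}, and B = -1 - A = - \frac{3 \sqrt{2}}{4} - \frac{1}{2}.
So s(n) = \left(- \frac{1}{2} + \frac{3 \sqrt{2}}{4}\right)\left(2 + 2 \sqrt{2}\right)^n + \left(- \frac{3 \sqrt{2}}{4} - \frac{1}{2}\right)\left(2 - 2 \sqrt{2}\right)^n.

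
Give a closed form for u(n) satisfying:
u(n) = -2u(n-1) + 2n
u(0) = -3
First-order linear with linear forcing.
Homogeneous solution: u_h(n) = A·(-2)^n.
Try particular u_p(n) = pn + q. Substituting:
  pn + q = -2(p(n-1) + q) + 2n.
Matching the n-coefficient: p = -2p + 2 ⇒ p = \frac{2}{3}.
Matching constants: q = 2p - 2q ⇒ q = \frac{4}{9}.
General: u(n) = A·(-2)^n + \frac{2 n}{3} + \frac{4}{9}.
Apply u(0) = -3: A + \frac{4}{9} = -3 ⇒ A = - \frac{31}{9}.
So u(n) = - \frac{31 \left(-2\right)^{n}}{9} + \frac{2 n}{3} + \frac{4}{9}.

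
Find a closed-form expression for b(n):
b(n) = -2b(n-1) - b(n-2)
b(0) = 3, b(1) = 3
Characteristic equation: x² + 2x + 1 = 0, which is (x - (-1))².
Repeated root r = -1.
General solution: b(n) = (A + Bn)·(-1)^n.
From b(0) = 3: A = 3.
From b(1) = 3: (A + B)·(-1) = 3 ⇒ B = -6.
So b(n) = \left(3 - 6 n\right) \cdot (-1)^n.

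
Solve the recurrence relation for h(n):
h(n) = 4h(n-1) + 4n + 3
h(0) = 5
First-order linear with linear forcing.
Homogeneous solution: h_h(n) = A·(4)^n.
Try particular h_p(n) = pn + q. Substituting:
  pn + q = 4(p(n-1) + q) + 4n + 3.
Matching the n-coefficient: p = 4p + 4 ⇒ p = - \frac{4}{3}.
Matching constants: q = -4p + 4q + 3 ⇒ q = - \frac{25}{9}.
General: h(n) = A·(4)^n - \frac{4 n}{3} - \frac{25}{9}.
Apply h(0) = 5: A - \frac{25}{9} = 5 ⇒ A = \frac{70}{9}.
So h(n) = \frac{70 \cdot 4^{n}}{9} - \frac{4 n}{3} - \frac{25}{9}.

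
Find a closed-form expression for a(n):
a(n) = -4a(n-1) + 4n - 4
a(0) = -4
First-order linear with linear forcing.
Homogeneous solution: a_h(n) = A·(-4)^n.
Try particular a_p(n) = pn + q. Substituting:
  pn + q = -4(p(n-1) + q) + 4n - 4.
Matching the n-coefficient: p = -4p + 4 ⇒ p = \frac{4}{5}.
Matching constants: q = 4p - 4q - 4 ⇒ q = - \frac{4}{25}.
General: a(n) = A·(-4)^n + \frac{4 n}{5} - \frac{4}{25}.
Apply a(0) = -4: A - \frac{4}{25} = -4 ⇒ A = - \frac{96}{25}.
So a(n) = - \frac{96 \left(-4\right)^{n}}{25} + \frac{4 n}{5} - \frac{4}{25}.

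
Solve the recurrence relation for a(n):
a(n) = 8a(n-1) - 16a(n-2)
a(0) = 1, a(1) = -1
Characteristic equation: x² - 8x + 16 = 0, which is (x - (4))².
Repeated root r = 4.
General solution: a(n) = (A + Bn)·(4)^n.
From a(0) = 1: A = 1.
From a(1) = -1: (A + B)·(4) = -1 ⇒ B = - \frac{5}{4}.
So a(n) = \left(1 - \frac{5 n}{4}\right) \cdot (4)^n.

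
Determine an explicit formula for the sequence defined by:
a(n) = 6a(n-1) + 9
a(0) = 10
First-order linear non-homogeneous.
Homogeneous solution: a_h(n) = A·(6)^n.
Try constant particular solution a_p = K: K = 6K + 9 ⇒ K = - \frac{9}{5}.
General: a(n) = A·(6)^n - \frac{9}{5}.
Apply a(0) = 10: A - \frac{9}{5} = 10 ⇒ A = \frac{59}{5}.
So a(n) = \frac{59 \cdot 6^{n}}{5} - \frac{9}{5}.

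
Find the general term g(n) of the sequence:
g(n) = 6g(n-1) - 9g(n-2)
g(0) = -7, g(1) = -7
Characteristic equation: x² - 6x + 9 = 0, which is (x - (3))².
Repeated root r = 3.
General solution: g(n) = (A + Bn)·(3)^n.
From g(0) = -7: A = -7.
From g(1) = -7: (A + B)·(3) = -7 ⇒ B = \frac{14}{3}.
So g(n) = \left(\frac{14 n}{3} - 7\right) \cdot (3)^n.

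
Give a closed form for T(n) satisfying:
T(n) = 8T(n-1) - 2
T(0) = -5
First-order linear non-homogeneous.
Homogeneous solution: T_h(n) = A·(8)^n.
Try constant particular solution T_p = K: K = 8K - 2 ⇒ K = \frac{2}{7}.
General: T(n) = A·(8)^n + \frac{2}{7}.
Apply T(0) = -5: A + \frac{2}{7} = -5 ⇒ A = - \frac{37}{7}.
So T(n) = \frac{2}{7} - \frac{37 \cdot 8^{n}}{7}.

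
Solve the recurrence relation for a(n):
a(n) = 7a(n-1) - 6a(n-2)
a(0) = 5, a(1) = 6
Characteristic equation: x² - 7x + 6 = 0, which factors as (x - (6))(x - (1)) = 0.
Roots r₁ = 6, r₂ = 1 (distinct).
General solution: a(n) = A·(6)^n + B·(1)^n.
From a(0) = 5: A + B = 5.
From a(1) = 6: 6A + B = 6.
Solving: A = \frac{1}{5}, B = \frac{24}{5}.
So a(n) = \frac{6^{n}}{5} + \frac{24}{5}.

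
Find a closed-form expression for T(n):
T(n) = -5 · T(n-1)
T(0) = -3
Pure geometric recurrence with ratio -5.
By induction T(n) = T(0) · (-5)^n = - 3 \left(-5\right)^{n}.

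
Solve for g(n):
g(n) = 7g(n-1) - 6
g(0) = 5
First-order linear non-homogeneous.
Homogeneous solution: g_h(n) = A·(7)^n.
Try constant particular solution g_p = K: K = 7K - 6 ⇒ K = 1.
General: g(n) = A·(7)^n + 1.
Apply g(0) = 5: A + 1 = 5 ⇒ A = 4.
So g(n) = 4 \cdot 7^{n} + 1.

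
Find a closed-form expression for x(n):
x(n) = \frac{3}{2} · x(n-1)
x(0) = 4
Pure geometric recurrence with ratio \frac{3}{2}.
By induction x(n) = x(0) · (\frac{3}{2})^n = 4 \left(\frac{3}{2}\right)^{n}.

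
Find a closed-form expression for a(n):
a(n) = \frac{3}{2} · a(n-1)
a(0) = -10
Pure geometric recurrence with ratio \frac{3}{2}.
By induction a(n) = a(0) · (\frac{3}{2})^n = - 10 \left(\frac{3}{2}\right)^{n}.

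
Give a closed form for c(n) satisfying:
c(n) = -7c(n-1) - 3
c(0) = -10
First-order linear non-homogeneous.
Homogeneous solution: c_h(n) = A·(-7)^n.
Try constant particular solution c_p = K: K = -7K - 3 ⇒ K = - \frac{3}{8}.
General: c(n) = A·(-7)^n - \frac{3}{8}.
Apply c(0) = -10: A - \frac{3}{8} = -10 ⇒ A = - \frac{77}{8}.
So c(n) = - \frac{77 \left(-7\right)^{n}}{8} - \frac{3}{8}.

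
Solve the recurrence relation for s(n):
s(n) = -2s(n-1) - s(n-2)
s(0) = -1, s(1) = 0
Characteristic equation: x² + 2x + 1 = 0, which is (x - (-1))².
Repeated root r = -1.
General solution: s(n) = (A + Bn)·(-1)^n.
From s(0) = -1: A = -1.
From s(1) = 0: (A + B)·(-1) = 0 ⇒ B = 1.
So s(n) = \left(n - 1\right) \cdot (-1)^n.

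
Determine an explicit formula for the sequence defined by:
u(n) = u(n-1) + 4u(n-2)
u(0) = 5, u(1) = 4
Characteristic equation: x² - x - 4 = 0.
Discriminant Δ = (1)² + 4·(4) = 17.
Roots r₁,₂ = (1 ± √17)/2, so r₁ = \frac{1}{2} + \frac{\sqrt{17}}{2}, r₂ = \frac{1}{2} - \frac{\sqrt{17}}{2}.
General solution: u(n) = A·r₁^n + B·r₂^n.
From the initial conditions, A + B = 5 and r₁A + r₂B = 4.
Since r₁ - r₂ = √17: A = (4 - (5)r₂)/√17 = \frac{3 \sqrt{17}}{34} + \frac{5}{2}, and B = 5 - A = \frac{5}{2} - \frac{3 \sqrt{17}}{34}.
So u(n) = \left(\frac{3 \sqrt{17}}{34} + \frac{5}{2}\right)\left(\frac{1}{2} + \frac{\sqrt{17}}{2}\right)^n + \left(\frac{5}{2} - \frac{3 \sqrt{17}}{34}\right)\left(\frac{1}{2} - \frac{\sqrt{17}}{2}\right)^n.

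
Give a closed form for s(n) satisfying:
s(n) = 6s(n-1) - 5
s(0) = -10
First-order linear non-homogeneous.
Homogeneous solution: s_h(n) = A·(6)^n.
Try constant particular solution s_p = K: K = 6K - 5 ⇒ K = 1.
General: s(n) = A·(6)^n + 1.
Apply s(0) = -10: A + 1 = -10 ⇒ A = -11.
So s(n) = 1 - 11 \cdot 6^{n}.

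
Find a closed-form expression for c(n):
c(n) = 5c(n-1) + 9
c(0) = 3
First-order linear non-homogeneous.
Homogeneous solution: c_h(n) = A·(5)^n.
Try constant particular solution c_p = K: K = 5K + 9 ⇒ K = - \frac{9}{4}.
General: c(n) = A·(5)^n - \frac{9}{4}.
Apply c(0) = 3: A - \frac{9}{4} = 3 ⇒ A = \frac{21}{4}.
So c(n) = \frac{21 \cdot 5^{n}}{4} - \frac{9}{4}.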